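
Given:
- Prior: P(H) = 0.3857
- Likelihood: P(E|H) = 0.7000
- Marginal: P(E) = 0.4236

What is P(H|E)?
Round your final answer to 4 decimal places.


Using Bayes' theorem:

P(H|E) = P(E|H) × P(H) / P(E)
       = 0.7000 × 0.3857 / 0.4236
       = 0.26999000 / 0.4236
       = 0.6374

The evidence strengthens our belief in H.
Prior: 0.3857 → Posterior: 0.6374


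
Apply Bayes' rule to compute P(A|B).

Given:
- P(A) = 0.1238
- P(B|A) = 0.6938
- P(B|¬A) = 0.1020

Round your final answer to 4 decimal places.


Bayes' theorem: P(A|B) = P(B|A) × P(A) / P(B)

Step 1: Calculate P(B) using law of total probability
P(B) = P(B|A)P(A) + P(B|¬A)P(¬A)
     = 0.6938 × 0.1238 + 0.1020 × 0.8762
     = 0.08589244 + 0.08937240
     = 0.17526484

Step 2: Apply Bayes' theorem
P(A|B) = P(B|A) × P(A) / P(B)
       = 0.08589244 / 0.17526484
       = 0.4901


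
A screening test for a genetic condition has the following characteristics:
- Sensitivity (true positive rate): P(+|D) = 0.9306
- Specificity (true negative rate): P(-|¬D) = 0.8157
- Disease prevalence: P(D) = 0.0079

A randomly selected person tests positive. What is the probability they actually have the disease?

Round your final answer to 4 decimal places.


Let D = has disease, + = positive test

Given:
- P(D) = 0.0079 (prevalence)
- P(+|D) = 0.9306 (sensitivity)
- P(-|¬D) = 0.8157 (specificity)
- P(+|¬D) = 0.1843 (false positive rate = 1 - specificity)

Step 1: Find P(+)
P(+) = P(+|D)P(D) + P(+|¬D)P(¬D)
     = 0.9306 × 0.0079 + 0.1843 × 0.9921
     = 0.00735174 + 0.18284403
     = 0.19019577

Step 2: Apply Bayes' theorem for P(D|+)
P(D|+) = P(+|D)P(D) / P(+)
       = 0.00735174 / 0.19019577
       = 0.0387


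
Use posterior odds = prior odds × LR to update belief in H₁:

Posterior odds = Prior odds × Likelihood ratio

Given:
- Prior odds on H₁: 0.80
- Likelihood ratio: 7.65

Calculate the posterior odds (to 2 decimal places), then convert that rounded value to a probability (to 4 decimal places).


Step 1: Calculate posterior odds
Posterior odds = Prior odds × LR
               = 0.80 × 7.65
               = 6.12

Step 2: Convert to probability
P(H₁|E) = Posterior odds / (1 + Posterior odds)
       = 6.12 / (1 + 6.12)
       = 6.12 / 7.12
       = 0.8596

The evidence increased P(H₁) from 0.4444 to 0.8596.


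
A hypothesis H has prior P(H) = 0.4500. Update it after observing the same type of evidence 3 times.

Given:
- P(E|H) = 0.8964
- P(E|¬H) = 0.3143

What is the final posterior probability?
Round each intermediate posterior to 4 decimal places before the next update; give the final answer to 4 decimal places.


Sequential Bayesian updating:

Initial prior: P(H) = 0.4500

Update 1:
  P(E) = 0.8964 × 0.4500 + 0.3143 × 0.5500 = 0.40338000 + 0.17286500 = 0.57624500
  P(H|E) = 0.40338000 / 0.57624500 = 0.7000

Update 2:
  P(E) = 0.8964 × 0.7000 + 0.3143 × 0.3000 = 0.62748000 + 0.09429000 = 0.72177000
  P(H|E) = 0.62748000 / 0.72177000 = 0.8694

Update 3:
  P(E) = 0.8964 × 0.8694 + 0.3143 × 0.1306 = 0.77933016 + 0.04104758 = 0.82037774
  P(H|E) = 0.77933016 / 0.82037774 = 0.9500

Final posterior: 0.9500


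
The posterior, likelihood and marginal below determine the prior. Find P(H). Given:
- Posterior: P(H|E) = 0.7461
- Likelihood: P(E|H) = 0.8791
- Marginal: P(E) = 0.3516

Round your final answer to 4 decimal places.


From Bayes' theorem: P(H|E) = P(E|H) × P(H) / P(E)

Rearranging for P(H):
P(H) = P(H|E) × P(E) / P(E|H)
     = 0.7461 × 0.3516 / 0.8791
     = 0.26232876 / 0.8791
     = 0.2984


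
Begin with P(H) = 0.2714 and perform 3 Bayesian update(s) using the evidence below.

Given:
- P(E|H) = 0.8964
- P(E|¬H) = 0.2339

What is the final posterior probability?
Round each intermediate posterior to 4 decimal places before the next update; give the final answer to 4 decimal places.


Sequential Bayesian updating:

Initial prior: P(H) = 0.2714

Update 1:
  P(E) = 0.8964 × 0.2714 + 0.2339 × 0.7286 = 0.24328296 + 0.17041954 = 0.41370250
  P(H|E) = 0.24328296 / 0.41370250 = 0.5881

Update 2:
  P(E) = 0.8964 × 0.5881 + 0.2339 × 0.4119 = 0.52717284 + 0.09634341 = 0.62351625
  P(H|E) = 0.52717284 / 0.62351625 = 0.8455

Update 3:
  P(E) = 0.8964 × 0.8455 + 0.2339 × 0.1545 = 0.75790620 + 0.03613755 = 0.79404375
  P(H|E) = 0.75790620 / 0.79404375 = 0.9545

Final posterior: 0.9545


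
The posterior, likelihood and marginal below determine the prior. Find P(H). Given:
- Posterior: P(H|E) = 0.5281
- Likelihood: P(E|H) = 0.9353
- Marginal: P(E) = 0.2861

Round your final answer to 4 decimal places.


From Bayes' theorem: P(H|E) = P(E|H) × P(H) / P(E)

Rearranging for P(H):
P(H) = P(H|E) × P(E) / P(E|H)
     = 0.5281 × 0.2861 / 0.9353
     = 0.15108941 / 0.9353
     = 0.1615


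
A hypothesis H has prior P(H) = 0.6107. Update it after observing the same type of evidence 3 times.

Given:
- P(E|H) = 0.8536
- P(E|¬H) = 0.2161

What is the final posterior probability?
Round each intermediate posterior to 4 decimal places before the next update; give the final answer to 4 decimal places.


Sequential Bayesian updating:

Initial prior: P(H) = 0.6107

Update 1:
  P(E) = 0.8536 × 0.6107 + 0.2161 × 0.3893 = 0.52129352 + 0.08412773 = 0.60542125
  P(H|E) = 0.52129352 / 0.60542125 = 0.8610

Update 2:
  P(E) = 0.8536 × 0.8610 + 0.2161 × 0.1390 = 0.73494960 + 0.03003790 = 0.76498750
  P(H|E) = 0.73494960 / 0.76498750 = 0.9607

Update 3:
  P(E) = 0.8536 × 0.9607 + 0.2161 × 0.0393 = 0.82005352 + 0.00849273 = 0.82854625
  P(H|E) = 0.82005352 / 0.82854625 = 0.9897

Final posterior: 0.9897


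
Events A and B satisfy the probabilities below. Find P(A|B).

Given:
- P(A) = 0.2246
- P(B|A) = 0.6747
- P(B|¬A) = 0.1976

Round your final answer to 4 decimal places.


Bayes' theorem: P(A|B) = P(B|A) × P(A) / P(B)

Step 1: Calculate P(B) using law of total probability
P(B) = P(B|A)P(A) + P(B|¬A)P(¬A)
     = 0.6747 × 0.2246 + 0.1976 × 0.7754
     = 0.15153762 + 0.15321904
     = 0.30475666

Step 2: Apply Bayes' theorem
P(A|B) = P(B|A) × P(A) / P(B)
       = 0.15153762 / 0.30475666
       = 0.4972


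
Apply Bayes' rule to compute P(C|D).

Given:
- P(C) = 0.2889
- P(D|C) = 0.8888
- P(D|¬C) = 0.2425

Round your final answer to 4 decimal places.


Bayes' theorem: P(C|D) = P(D|C) × P(C) / P(D)

Step 1: Calculate P(D) using law of total probability
P(D) = P(D|C)P(C) + P(D|¬C)P(¬C)
     = 0.8888 × 0.2889 + 0.2425 × 0.7111
     = 0.25677432 + 0.17244175
     = 0.42921607

Step 2: Apply Bayes' theorem
P(C|D) = P(D|C) × P(C) / P(D)
       = 0.25677432 / 0.42921607
       = 0.5982


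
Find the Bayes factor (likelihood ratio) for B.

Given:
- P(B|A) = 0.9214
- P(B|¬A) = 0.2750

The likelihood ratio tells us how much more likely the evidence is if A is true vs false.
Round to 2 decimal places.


Likelihood Ratio (LR) = P(B|A) / P(B|¬A)

LR = 0.9214 / 0.2750
   = 3.35

The evidence is 3.35 times more likely if A is true than if A is false.
Because LR exceeds 1, B is evidence for A.


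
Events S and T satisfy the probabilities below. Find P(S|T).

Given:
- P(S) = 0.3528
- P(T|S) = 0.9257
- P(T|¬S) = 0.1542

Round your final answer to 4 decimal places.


Bayes' theorem: P(S|T) = P(T|S) × P(S) / P(T)

Step 1: Calculate P(T) using law of total probability
P(T) = P(T|S)P(S) + P(T|¬S)P(¬S)
     = 0.9257 × 0.3528 + 0.1542 × 0.6472
     = 0.32658696 + 0.09979824
     = 0.42638520

Step 2: Apply Bayes' theorem
P(S|T) = P(T|S) × P(S) / P(T)
       = 0.32658696 / 0.42638520
       = 0.7659


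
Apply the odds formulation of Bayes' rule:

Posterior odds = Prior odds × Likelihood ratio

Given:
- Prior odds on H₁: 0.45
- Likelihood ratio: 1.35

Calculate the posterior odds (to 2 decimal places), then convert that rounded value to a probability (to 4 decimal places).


Step 1: Calculate posterior odds
Posterior odds = Prior odds × LR
               = 0.45 × 1.35
               = 0.61

Step 2: Convert to probability
P(H₁|E) = Posterior odds / (1 + Posterior odds)
       = 0.61 / (1 + 0.61)
       = 0.61 / 1.61
       = 0.3789

The evidence increased P(H₁) from 0.3103 to 0.3789.


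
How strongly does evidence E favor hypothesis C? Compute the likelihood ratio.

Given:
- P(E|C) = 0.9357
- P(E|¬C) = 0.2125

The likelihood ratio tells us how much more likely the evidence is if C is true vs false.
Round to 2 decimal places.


Likelihood Ratio (LR) = P(E|C) / P(E|¬C)

LR = 0.9357 / 0.2125
   = 4.40

The evidence is 4.40 times more likely if C is true than if C is false.
Because LR exceeds 1, E is evidence for C.


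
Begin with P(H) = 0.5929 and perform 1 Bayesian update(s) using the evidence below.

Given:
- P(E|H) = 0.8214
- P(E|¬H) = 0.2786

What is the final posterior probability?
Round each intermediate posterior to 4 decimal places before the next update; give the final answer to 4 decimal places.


Sequential Bayesian updating:

Initial prior: P(H) = 0.5929

Update 1:
  P(E) = 0.8214 × 0.5929 + 0.2786 × 0.4071 = 0.48700806 + 0.11341806 = 0.60042612
  P(H|E) = 0.48700806 / 0.60042612 = 0.8111

Final posterior: 0.8111


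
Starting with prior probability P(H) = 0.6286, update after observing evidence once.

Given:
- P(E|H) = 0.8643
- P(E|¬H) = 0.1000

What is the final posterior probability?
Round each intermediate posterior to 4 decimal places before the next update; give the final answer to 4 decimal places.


Sequential Bayesian updating:

Initial prior: P(H) = 0.6286

Update 1:
  P(E) = 0.8643 × 0.6286 + 0.1000 × 0.3714 = 0.54329898 + 0.03714000 = 0.58043898
  P(H|E) = 0.54329898 / 0.58043898 = 0.9360

Final posterior: 0.9360


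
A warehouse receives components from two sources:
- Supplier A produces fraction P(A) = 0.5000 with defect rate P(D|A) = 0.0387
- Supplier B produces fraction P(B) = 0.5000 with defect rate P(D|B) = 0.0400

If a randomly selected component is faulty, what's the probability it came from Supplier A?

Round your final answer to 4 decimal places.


Let A = from Supplier A, D = faulty

Given:
- P(A) = 0.5000, P(B) = 0.5000
- P(D|A) = 0.0387, P(D|B) = 0.0400

Step 1: Find P(D)
P(D) = P(D|A)P(A) + P(D|B)P(B)
     = 0.0387 × 0.5000 + 0.0400 × 0.5000
     = 0.01935000 + 0.02000000
     = 0.03935000

Step 2: Apply Bayes' theorem
P(A|D) = P(D|A)P(A) / P(D)
       = 0.01935000 / 0.03935000
       = 0.4917


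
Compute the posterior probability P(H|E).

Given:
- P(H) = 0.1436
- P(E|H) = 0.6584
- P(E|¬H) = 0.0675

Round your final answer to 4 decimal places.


Bayes' theorem: P(H|E) = P(E|H) × P(H) / P(E)

Step 1: Calculate P(E) using law of total probability
P(E) = P(E|H)P(H) + P(E|¬H)P(¬H)
     = 0.6584 × 0.1436 + 0.0675 × 0.8564
     = 0.09454624 + 0.05780700
     = 0.15235324

Step 2: Apply Bayes' theorem
P(H|E) = P(E|H) × P(H) / P(E)
       = 0.09454624 / 0.15235324
       = 0.6206


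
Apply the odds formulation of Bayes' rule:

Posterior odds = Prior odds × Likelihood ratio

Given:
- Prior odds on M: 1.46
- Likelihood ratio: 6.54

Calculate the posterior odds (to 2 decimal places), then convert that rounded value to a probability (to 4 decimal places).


Step 1: Calculate posterior odds
Posterior odds = Prior odds × LR
               = 1.46 × 6.54
               = 9.55

Step 2: Convert to probability
P(M|E) = Posterior odds / (1 + Posterior odds)
       = 9.55 / (1 + 9.55)
       = 9.55 / 10.55
       = 0.9052

The evidence increased P(M) from 0.5935 to 0.9052.


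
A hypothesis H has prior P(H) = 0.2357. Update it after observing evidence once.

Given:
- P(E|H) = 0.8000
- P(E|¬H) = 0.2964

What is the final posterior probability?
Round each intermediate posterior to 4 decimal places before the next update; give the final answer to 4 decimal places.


Sequential Bayesian updating:

Initial prior: P(H) = 0.2357

Update 1:
  P(E) = 0.8000 × 0.2357 + 0.2964 × 0.7643 = 0.18856000 + 0.22653852 = 0.41509852
  P(H|E) = 0.18856000 / 0.41509852 = 0.4543

Final posterior: 0.4543


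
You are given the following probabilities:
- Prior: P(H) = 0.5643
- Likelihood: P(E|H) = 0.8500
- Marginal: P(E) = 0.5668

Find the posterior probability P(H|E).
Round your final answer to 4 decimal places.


Using Bayes' theorem:

P(H|E) = P(E|H) × P(H) / P(E)
       = 0.8500 × 0.5643 / 0.5668
       = 0.47965500 / 0.5668
       = 0.8463

The evidence strengthens our belief in H.
Prior: 0.5643 → Posterior: 0.8463


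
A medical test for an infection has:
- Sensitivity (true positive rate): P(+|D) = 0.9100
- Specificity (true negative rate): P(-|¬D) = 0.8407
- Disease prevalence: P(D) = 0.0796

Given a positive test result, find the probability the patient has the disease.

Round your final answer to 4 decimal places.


Let D = has disease, + = positive test

Given:
- P(D) = 0.0796 (prevalence)
- P(+|D) = 0.9100 (sensitivity)
- P(-|¬D) = 0.8407 (specificity)
- P(+|¬D) = 0.1593 (false positive rate = 1 - specificity)

Step 1: Find P(+)
P(+) = P(+|D)P(D) + P(+|¬D)P(¬D)
     = 0.9100 × 0.0796 + 0.1593 × 0.9204
     = 0.07243600 + 0.14661972
     = 0.21905572

Step 2: Apply Bayes' theorem for P(D|+)
P(D|+) = P(+|D)P(D) / P(+)
       = 0.07243600 / 0.21905572
       = 0.3307


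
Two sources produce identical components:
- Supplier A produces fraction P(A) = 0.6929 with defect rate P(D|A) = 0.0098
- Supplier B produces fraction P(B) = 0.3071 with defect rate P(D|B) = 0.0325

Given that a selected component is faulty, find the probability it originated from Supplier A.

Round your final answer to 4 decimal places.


Let A = from Supplier A, D = faulty

Given:
- P(A) = 0.6929, P(B) = 0.3071
- P(D|A) = 0.0098, P(D|B) = 0.0325

Step 1: Find P(D)
P(D) = P(D|A)P(A) + P(D|B)P(B)
     = 0.0098 × 0.6929 + 0.0325 × 0.3071
     = 0.00679042 + 0.00998075
     = 0.01677117

Step 2: Apply Bayes' theorem
P(A|D) = P(D|A)P(A) / P(D)
       = 0.00679042 / 0.01677117
       = 0.4049


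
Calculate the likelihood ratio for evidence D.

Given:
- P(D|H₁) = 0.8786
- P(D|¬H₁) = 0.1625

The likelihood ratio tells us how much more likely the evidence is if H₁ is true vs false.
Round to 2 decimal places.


Likelihood Ratio (LR) = P(D|H₁) / P(D|¬H₁)

LR = 0.8786 / 0.1625
   = 5.41

The evidence is 5.41 times more likely if H₁ is true than if H₁ is false.
Because LR exceeds 1, D is evidence for H₁.


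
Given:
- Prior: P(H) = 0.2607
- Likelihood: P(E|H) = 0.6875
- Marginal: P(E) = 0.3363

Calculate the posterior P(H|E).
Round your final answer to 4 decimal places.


Using Bayes' theorem:

P(H|E) = P(E|H) × P(H) / P(E)
       = 0.6875 × 0.2607 / 0.3363
       = 0.17923125 / 0.3363
       = 0.5330

The evidence strengthens our belief in H.
Prior: 0.2607 → Posterior: 0.5330


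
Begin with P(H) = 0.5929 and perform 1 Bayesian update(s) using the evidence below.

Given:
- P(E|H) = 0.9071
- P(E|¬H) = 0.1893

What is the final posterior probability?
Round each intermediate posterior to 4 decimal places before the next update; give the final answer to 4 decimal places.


Sequential Bayesian updating:

Initial prior: P(H) = 0.5929

Update 1:
  P(E) = 0.9071 × 0.5929 + 0.1893 × 0.4071 = 0.53781959 + 0.07706403 = 0.61488362
  P(H|E) = 0.53781959 / 0.61488362 = 0.8747

Final posterior: 0.8747


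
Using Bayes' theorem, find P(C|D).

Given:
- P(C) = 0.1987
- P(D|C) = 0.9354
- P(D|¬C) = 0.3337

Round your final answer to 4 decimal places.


Bayes' theorem: P(C|D) = P(D|C) × P(C) / P(D)

Step 1: Calculate P(D) using law of total probability
P(D) = P(D|C)P(C) + P(D|¬C)P(¬C)
     = 0.9354 × 0.1987 + 0.3337 × 0.8013
     = 0.18586398 + 0.26739381
     = 0.45325779

Step 2: Apply Bayes' theorem
P(C|D) = P(D|C) × P(C) / P(D)
       = 0.18586398 / 0.45325779
       = 0.4101


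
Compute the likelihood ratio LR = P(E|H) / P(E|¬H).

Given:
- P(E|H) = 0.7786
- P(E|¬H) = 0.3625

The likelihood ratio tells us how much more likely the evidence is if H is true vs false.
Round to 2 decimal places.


Likelihood Ratio (LR) = P(E|H) / P(E|¬H)

LR = 0.7786 / 0.3625
   = 2.15

The evidence is 2.15 times more likely if H is true than if H is false.
LR > 1, so observing E raises the odds in favor of H.


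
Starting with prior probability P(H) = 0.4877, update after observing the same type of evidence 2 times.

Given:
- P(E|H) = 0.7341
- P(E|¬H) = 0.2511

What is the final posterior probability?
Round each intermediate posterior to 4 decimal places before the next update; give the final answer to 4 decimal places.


Sequential Bayesian updating:

Initial prior: P(H) = 0.4877

Update 1:
  P(E) = 0.7341 × 0.4877 + 0.2511 × 0.5123 = 0.35802057 + 0.12863853 = 0.48665910
  P(H|E) = 0.35802057 / 0.48665910 = 0.7357

Update 2:
  P(E) = 0.7341 × 0.7357 + 0.2511 × 0.2643 = 0.54007737 + 0.06636573 = 0.60644310
  P(H|E) = 0.54007737 / 0.60644310 = 0.8906

Final posterior: 0.8906


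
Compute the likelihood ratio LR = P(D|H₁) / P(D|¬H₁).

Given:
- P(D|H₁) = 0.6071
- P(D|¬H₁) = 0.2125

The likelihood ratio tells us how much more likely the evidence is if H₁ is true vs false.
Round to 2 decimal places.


Likelihood Ratio (LR) = P(D|H₁) / P(D|¬H₁)

LR = 0.6071 / 0.2125
   = 2.86

The evidence is 2.86 times more likely if H₁ is true than if H₁ is false.
LR > 1, so observing D raises the odds in favor of H₁.


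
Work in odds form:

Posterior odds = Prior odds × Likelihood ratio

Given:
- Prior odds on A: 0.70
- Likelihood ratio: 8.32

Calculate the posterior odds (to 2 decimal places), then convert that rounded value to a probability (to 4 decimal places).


Step 1: Calculate posterior odds
Posterior odds = Prior odds × LR
               = 0.70 × 8.32
               = 5.82

Step 2: Convert to probability
P(A|E) = Posterior odds / (1 + Posterior odds)
       = 5.82 / (1 + 5.82)
       = 5.82 / 6.82
       = 0.8534

The evidence increased P(A) from 0.4118 to 0.8534.


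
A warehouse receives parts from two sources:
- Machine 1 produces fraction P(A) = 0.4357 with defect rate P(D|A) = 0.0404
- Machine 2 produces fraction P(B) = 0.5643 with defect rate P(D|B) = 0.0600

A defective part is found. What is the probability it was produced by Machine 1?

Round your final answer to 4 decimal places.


Let A = from Machine 1, D = defective

Given:
- P(A) = 0.4357, P(B) = 0.5643
- P(D|A) = 0.0404, P(D|B) = 0.0600

Step 1: Find P(D)
P(D) = P(D|A)P(A) + P(D|B)P(B)
     = 0.0404 × 0.4357 + 0.0600 × 0.5643
     = 0.01760228 + 0.03385800
     = 0.05146028

Step 2: Apply Bayes' theorem
P(A|D) = P(D|A)P(A) / P(D)
       = 0.01760228 / 0.05146028
       = 0.3421


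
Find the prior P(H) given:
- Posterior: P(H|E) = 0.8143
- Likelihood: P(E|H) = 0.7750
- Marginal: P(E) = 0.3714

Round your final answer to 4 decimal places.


From Bayes' theorem: P(H|E) = P(E|H) × P(H) / P(E)

Rearranging for P(H):
P(H) = P(H|E) × P(E) / P(E|H)
     = 0.8143 × 0.3714 / 0.7750
     = 0.30243102 / 0.7750
     = 0.3902


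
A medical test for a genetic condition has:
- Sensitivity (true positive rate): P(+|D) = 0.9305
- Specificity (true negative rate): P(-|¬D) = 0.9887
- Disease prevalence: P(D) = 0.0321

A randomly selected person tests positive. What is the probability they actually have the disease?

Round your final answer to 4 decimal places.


Let D = has disease, + = positive test

Given:
- P(D) = 0.0321 (prevalence)
- P(+|D) = 0.9305 (sensitivity)
- P(-|¬D) = 0.9887 (specificity)
- P(+|¬D) = 0.0113 (false positive rate = 1 - specificity)

Step 1: Find P(+)
P(+) = P(+|D)P(D) + P(+|¬D)P(¬D)
     = 0.9305 × 0.0321 + 0.0113 × 0.9679
     = 0.02986905 + 0.01093727
     = 0.04080632

Step 2: Apply Bayes' theorem for P(D|+)
P(D|+) = P(+|D)P(D) / P(+)
       = 0.02986905 / 0.04080632
       = 0.7320


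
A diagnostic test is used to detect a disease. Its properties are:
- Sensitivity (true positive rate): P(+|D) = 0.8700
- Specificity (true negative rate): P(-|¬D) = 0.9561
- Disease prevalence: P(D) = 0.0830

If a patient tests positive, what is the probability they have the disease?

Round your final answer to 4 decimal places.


Let D = has disease, + = positive test

Given:
- P(D) = 0.0830 (prevalence)
- P(+|D) = 0.8700 (sensitivity)
- P(-|¬D) = 0.9561 (specificity)
- P(+|¬D) = 0.0439 (false positive rate = 1 - specificity)

Step 1: Find P(+)
P(+) = P(+|D)P(D) + P(+|¬D)P(¬D)
     = 0.8700 × 0.0830 + 0.0439 × 0.9170
     = 0.07221000 + 0.04025630
     = 0.11246630

Step 2: Apply Bayes' theorem for P(D|+)
P(D|+) = P(+|D)P(D) / P(+)
       = 0.07221000 / 0.11246630
       = 0.6421


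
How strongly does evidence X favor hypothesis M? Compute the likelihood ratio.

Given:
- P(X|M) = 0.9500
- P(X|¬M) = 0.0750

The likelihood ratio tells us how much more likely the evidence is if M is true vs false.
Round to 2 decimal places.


Likelihood Ratio (LR) = P(X|M) / P(X|¬M)

LR = 0.9500 / 0.0750
   = 12.67

The evidence is 12.67 times more likely if M is true than if M is false.
Because LR exceeds 1, X is evidence for M.


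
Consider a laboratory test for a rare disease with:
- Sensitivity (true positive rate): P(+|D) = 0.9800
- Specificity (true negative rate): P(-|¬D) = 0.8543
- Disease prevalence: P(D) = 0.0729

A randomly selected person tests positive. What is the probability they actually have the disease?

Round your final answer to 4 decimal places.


Let D = has disease, + = positive test

Given:
- P(D) = 0.0729 (prevalence)
- P(+|D) = 0.9800 (sensitivity)
- P(-|¬D) = 0.8543 (specificity)
- P(+|¬D) = 0.1457 (false positive rate = 1 - specificity)

Step 1: Find P(+)
P(+) = P(+|D)P(D) + P(+|¬D)P(¬D)
     = 0.9800 × 0.0729 + 0.1457 × 0.9271
     = 0.07144200 + 0.13507847
     = 0.20652047

Step 2: Apply Bayes' theorem for P(D|+)
P(D|+) = P(+|D)P(D) / P(+)
       = 0.07144200 / 0.20652047
       = 0.3459


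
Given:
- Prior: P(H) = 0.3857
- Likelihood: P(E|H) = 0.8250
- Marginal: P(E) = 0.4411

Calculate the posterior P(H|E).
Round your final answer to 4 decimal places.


Using Bayes' theorem:

P(H|E) = P(E|H) × P(H) / P(E)
       = 0.8250 × 0.3857 / 0.4411
       = 0.31820250 / 0.4411
       = 0.7214

The evidence strengthens our belief in H.
Prior: 0.3857 → Posterior: 0.7214


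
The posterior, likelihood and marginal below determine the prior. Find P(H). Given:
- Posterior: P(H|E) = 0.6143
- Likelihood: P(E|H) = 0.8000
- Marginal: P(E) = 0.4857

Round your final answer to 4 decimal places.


From Bayes' theorem: P(H|E) = P(E|H) × P(H) / P(E)

Rearranging for P(H):
P(H) = P(H|E) × P(E) / P(E|H)
     = 0.6143 × 0.4857 / 0.8000
     = 0.29836551 / 0.8000
     = 0.3730


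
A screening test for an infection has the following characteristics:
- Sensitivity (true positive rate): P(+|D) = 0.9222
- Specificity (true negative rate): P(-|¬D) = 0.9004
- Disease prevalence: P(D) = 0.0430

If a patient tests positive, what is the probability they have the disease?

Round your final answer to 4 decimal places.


Let D = has disease, + = positive test

Given:
- P(D) = 0.0430 (prevalence)
- P(+|D) = 0.9222 (sensitivity)
- P(-|¬D) = 0.9004 (specificity)
- P(+|¬D) = 0.0996 (false positive rate = 1 - specificity)

Step 1: Find P(+)
P(+) = P(+|D)P(D) + P(+|¬D)P(¬D)
     = 0.9222 × 0.0430 + 0.0996 × 0.9570
     = 0.03965460 + 0.09531720
     = 0.13497180

Step 2: Apply Bayes' theorem for P(D|+)
P(D|+) = P(+|D)P(D) / P(+)
       = 0.03965460 / 0.13497180
       = 0.2938


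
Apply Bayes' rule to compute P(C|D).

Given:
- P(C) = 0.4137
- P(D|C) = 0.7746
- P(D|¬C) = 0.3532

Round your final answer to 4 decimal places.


Bayes' theorem: P(C|D) = P(D|C) × P(C) / P(D)

Step 1: Calculate P(D) using law of total probability
P(D) = P(D|C)P(C) + P(D|¬C)P(¬C)
     = 0.7746 × 0.4137 + 0.3532 × 0.5863
     = 0.32045202 + 0.20708116
     = 0.52753318

Step 2: Apply Bayes' theorem
P(C|D) = P(D|C) × P(C) / P(D)
       = 0.32045202 / 0.52753318
       = 0.6075


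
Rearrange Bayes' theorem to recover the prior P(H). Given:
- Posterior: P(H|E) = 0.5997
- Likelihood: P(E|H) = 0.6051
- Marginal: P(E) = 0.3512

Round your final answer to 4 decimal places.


From Bayes' theorem: P(H|E) = P(E|H) × P(H) / P(E)

Rearranging for P(H):
P(H) = P(H|E) × P(E) / P(E|H)
     = 0.5997 × 0.3512 / 0.6051
     = 0.21061464 / 0.6051
     = 0.3481


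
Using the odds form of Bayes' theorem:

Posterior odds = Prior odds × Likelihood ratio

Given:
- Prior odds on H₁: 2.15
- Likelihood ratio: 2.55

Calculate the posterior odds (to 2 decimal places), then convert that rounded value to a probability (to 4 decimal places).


Step 1: Calculate posterior odds
Posterior odds = Prior odds × LR
               = 2.15 × 2.55
               = 5.48

Step 2: Convert to probability
P(H₁|E) = Posterior odds / (1 + Posterior odds)
       = 5.48 / (1 + 5.48)
       = 5.48 / 6.48
       = 0.8457

The evidence increased P(H₁) from 0.6825 to 0.8457.


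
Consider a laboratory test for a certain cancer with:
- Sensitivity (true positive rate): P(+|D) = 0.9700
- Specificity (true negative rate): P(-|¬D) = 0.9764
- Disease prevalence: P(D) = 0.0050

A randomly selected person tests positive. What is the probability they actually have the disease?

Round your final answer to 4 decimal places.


Let D = has disease, + = positive test

Given:
- P(D) = 0.0050 (prevalence)
- P(+|D) = 0.9700 (sensitivity)
- P(-|¬D) = 0.9764 (specificity)
- P(+|¬D) = 0.0236 (false positive rate = 1 - specificity)

Step 1: Find P(+)
P(+) = P(+|D)P(D) + P(+|¬D)P(¬D)
     = 0.9700 × 0.0050 + 0.0236 × 0.9950
     = 0.00485000 + 0.02348200
     = 0.02833200

Step 2: Apply Bayes' theorem for P(D|+)
P(D|+) = P(+|D)P(D) / P(+)
       = 0.00485000 / 0.02833200
       = 0.1712


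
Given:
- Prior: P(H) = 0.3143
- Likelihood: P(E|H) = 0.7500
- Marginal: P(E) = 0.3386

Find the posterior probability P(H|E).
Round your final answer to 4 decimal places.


Using Bayes' theorem:

P(H|E) = P(E|H) × P(H) / P(E)
       = 0.7500 × 0.3143 / 0.3386
       = 0.23572500 / 0.3386
       = 0.6962

The evidence strengthens our belief in H.
Prior: 0.3143 → Posterior: 0.6962


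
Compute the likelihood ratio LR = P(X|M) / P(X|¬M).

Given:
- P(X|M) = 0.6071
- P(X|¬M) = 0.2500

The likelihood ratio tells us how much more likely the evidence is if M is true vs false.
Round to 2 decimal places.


Likelihood Ratio (LR) = P(X|M) / P(X|¬M)

LR = 0.6071 / 0.2500
   = 2.43

The evidence is 2.43 times more likely if M is true than if M is false.
LR > 1, so observing X raises the odds in favor of M.


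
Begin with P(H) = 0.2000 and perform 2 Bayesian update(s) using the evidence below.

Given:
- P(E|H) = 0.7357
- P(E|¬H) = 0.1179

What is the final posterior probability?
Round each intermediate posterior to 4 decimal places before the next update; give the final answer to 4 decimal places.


Sequential Bayesian updating:

Initial prior: P(H) = 0.2000

Update 1:
  P(E) = 0.7357 × 0.2000 + 0.1179 × 0.8000 = 0.14714000 + 0.09432000 = 0.24146000
  P(H|E) = 0.14714000 / 0.24146000 = 0.6094

Update 2:
  P(E) = 0.7357 × 0.6094 + 0.1179 × 0.3906 = 0.44833558 + 0.04605174 = 0.49438732
  P(H|E) = 0.44833558 / 0.49438732 = 0.9069

Final posterior: 0.9069


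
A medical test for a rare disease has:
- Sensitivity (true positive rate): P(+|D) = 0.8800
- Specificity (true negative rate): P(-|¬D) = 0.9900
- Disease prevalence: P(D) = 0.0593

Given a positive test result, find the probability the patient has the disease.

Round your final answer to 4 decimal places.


Let D = has disease, + = positive test

Given:
- P(D) = 0.0593 (prevalence)
- P(+|D) = 0.8800 (sensitivity)
- P(-|¬D) = 0.9900 (specificity)
- P(+|¬D) = 0.0100 (false positive rate = 1 - specificity)

Step 1: Find P(+)
P(+) = P(+|D)P(D) + P(+|¬D)P(¬D)
     = 0.8800 × 0.0593 + 0.0100 × 0.9407
     = 0.05218400 + 0.00940700
     = 0.06159100

Step 2: Apply Bayes' theorem for P(D|+)
P(D|+) = P(+|D)P(D) / P(+)
       = 0.05218400 / 0.06159100
       = 0.8473


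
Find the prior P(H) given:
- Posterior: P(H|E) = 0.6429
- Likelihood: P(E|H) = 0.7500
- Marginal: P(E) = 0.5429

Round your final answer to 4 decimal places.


From Bayes' theorem: P(H|E) = P(E|H) × P(H) / P(E)

Rearranging for P(H):
P(H) = P(H|E) × P(E) / P(E|H)
     = 0.6429 × 0.5429 / 0.7500
     = 0.34903041 / 0.7500
     = 0.4654


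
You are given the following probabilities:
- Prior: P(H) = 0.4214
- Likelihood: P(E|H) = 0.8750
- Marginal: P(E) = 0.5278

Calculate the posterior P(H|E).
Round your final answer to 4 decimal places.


Using Bayes' theorem:

P(H|E) = P(E|H) × P(H) / P(E)
       = 0.8750 × 0.4214 / 0.5278
       = 0.36872500 / 0.5278
       = 0.6986

The evidence strengthens our belief in H.
Prior: 0.4214 → Posterior: 0.6986


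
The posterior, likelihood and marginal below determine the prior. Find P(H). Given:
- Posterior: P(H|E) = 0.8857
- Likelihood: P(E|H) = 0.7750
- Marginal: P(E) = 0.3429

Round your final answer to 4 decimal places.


From Bayes' theorem: P(H|E) = P(E|H) × P(H) / P(E)

Rearranging for P(H):
P(H) = P(H|E) × P(E) / P(E|H)
     = 0.8857 × 0.3429 / 0.7750
     = 0.30370653 / 0.7750
     = 0.3919


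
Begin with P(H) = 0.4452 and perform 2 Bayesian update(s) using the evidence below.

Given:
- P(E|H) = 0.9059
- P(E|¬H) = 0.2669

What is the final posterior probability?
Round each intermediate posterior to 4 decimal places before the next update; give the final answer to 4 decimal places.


Sequential Bayesian updating:

Initial prior: P(H) = 0.4452

Update 1:
  P(E) = 0.9059 × 0.4452 + 0.2669 × 0.5548 = 0.40330668 + 0.14807612 = 0.55138280
  P(H|E) = 0.40330668 / 0.55138280 = 0.7314

Update 2:
  P(E) = 0.9059 × 0.7314 + 0.2669 × 0.2686 = 0.66257526 + 0.07168934 = 0.73426460
  P(H|E) = 0.66257526 / 0.73426460 = 0.9024

Final posterior: 0.9024


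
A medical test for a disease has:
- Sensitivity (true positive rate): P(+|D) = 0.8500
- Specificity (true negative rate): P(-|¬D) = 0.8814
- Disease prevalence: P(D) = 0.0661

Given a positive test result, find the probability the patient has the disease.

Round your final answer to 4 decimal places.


Let D = has disease, + = positive test

Given:
- P(D) = 0.0661 (prevalence)
- P(+|D) = 0.8500 (sensitivity)
- P(-|¬D) = 0.8814 (specificity)
- P(+|¬D) = 0.1186 (false positive rate = 1 - specificity)

Step 1: Find P(+)
P(+) = P(+|D)P(D) + P(+|¬D)P(¬D)
     = 0.8500 × 0.0661 + 0.1186 × 0.9339
     = 0.05618500 + 0.11076054
     = 0.16694554

Step 2: Apply Bayes' theorem for P(D|+)
P(D|+) = P(+|D)P(D) / P(+)
       = 0.05618500 / 0.16694554
       = 0.3365


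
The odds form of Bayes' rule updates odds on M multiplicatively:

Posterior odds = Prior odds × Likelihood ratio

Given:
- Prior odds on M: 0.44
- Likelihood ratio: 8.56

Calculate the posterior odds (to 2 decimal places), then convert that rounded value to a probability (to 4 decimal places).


Step 1: Calculate posterior odds
Posterior odds = Prior odds × LR
               = 0.44 × 8.56
               = 3.77

Step 2: Convert to probability
P(M|E) = Posterior odds / (1 + Posterior odds)
       = 3.77 / (1 + 3.77)
       = 3.77 / 4.77
       = 0.7904

The evidence increased P(M) from 0.3056 to 0.7904.


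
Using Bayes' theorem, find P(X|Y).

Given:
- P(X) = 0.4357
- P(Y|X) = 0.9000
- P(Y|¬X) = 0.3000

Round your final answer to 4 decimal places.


Bayes' theorem: P(X|Y) = P(Y|X) × P(X) / P(Y)

Step 1: Calculate P(Y) using law of total probability
P(Y) = P(Y|X)P(X) + P(Y|¬X)P(¬X)
     = 0.9000 × 0.4357 + 0.3000 × 0.5643
     = 0.39213000 + 0.16929000
     = 0.56142000

Step 2: Apply Bayes' theorem
P(X|Y) = P(Y|X) × P(X) / P(Y)
       = 0.39213000 / 0.56142000
       = 0.6985


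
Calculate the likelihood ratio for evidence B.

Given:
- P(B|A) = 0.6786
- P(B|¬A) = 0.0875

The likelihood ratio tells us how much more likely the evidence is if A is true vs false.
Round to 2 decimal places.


Likelihood Ratio (LR) = P(B|A) / P(B|¬A)

LR = 0.6786 / 0.0875
   = 7.76

The evidence is 7.76 times more likely if A is true than if A is false.
Because LR exceeds 1, B is evidence for A.


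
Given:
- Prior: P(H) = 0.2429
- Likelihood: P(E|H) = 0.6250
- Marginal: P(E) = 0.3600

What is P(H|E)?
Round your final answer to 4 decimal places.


Using Bayes' theorem:

P(H|E) = P(E|H) × P(H) / P(E)
       = 0.6250 × 0.2429 / 0.3600
       = 0.15181250 / 0.3600
       = 0.4217

The evidence strengthens our belief in H.
Prior: 0.2429 → Posterior: 0.4217


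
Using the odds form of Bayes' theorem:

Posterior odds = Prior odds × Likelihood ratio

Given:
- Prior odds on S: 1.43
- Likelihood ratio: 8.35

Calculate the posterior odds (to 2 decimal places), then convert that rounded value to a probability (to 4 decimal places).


Step 1: Calculate posterior odds
Posterior odds = Prior odds × LR
               = 1.43 × 8.35
               = 11.94

Step 2: Convert to probability
P(S|E) = Posterior odds / (1 + Posterior odds)
       = 11.94 / (1 + 11.94)
       = 11.94 / 12.94
       = 0.9227

The evidence increased P(S) from 0.5885 to 0.9227.


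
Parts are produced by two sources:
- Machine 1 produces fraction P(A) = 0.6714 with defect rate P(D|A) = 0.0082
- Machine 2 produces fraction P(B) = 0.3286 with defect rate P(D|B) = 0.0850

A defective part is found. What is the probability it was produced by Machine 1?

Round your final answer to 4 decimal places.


Let A = from Machine 1, D = defective

Given:
- P(A) = 0.6714, P(B) = 0.3286
- P(D|A) = 0.0082, P(D|B) = 0.0850

Step 1: Find P(D)
P(D) = P(D|A)P(A) + P(D|B)P(B)
     = 0.0082 × 0.6714 + 0.0850 × 0.3286
     = 0.00550548 + 0.02793100
     = 0.03343648

Step 2: Apply Bayes' theorem
P(A|D) = P(D|A)P(A) / P(D)
       = 0.00550548 / 0.03343648
       = 0.1647


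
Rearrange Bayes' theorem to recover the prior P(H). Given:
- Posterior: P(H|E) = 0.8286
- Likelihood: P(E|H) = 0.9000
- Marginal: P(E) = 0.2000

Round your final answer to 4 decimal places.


From Bayes' theorem: P(H|E) = P(E|H) × P(H) / P(E)

Rearranging for P(H):
P(H) = P(H|E) × P(E) / P(E|H)
     = 0.8286 × 0.2000 / 0.9000
     = 0.16572000 / 0.9000
     = 0.1841


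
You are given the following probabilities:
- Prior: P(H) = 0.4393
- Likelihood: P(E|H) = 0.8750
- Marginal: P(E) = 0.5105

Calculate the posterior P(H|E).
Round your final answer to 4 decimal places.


Using Bayes' theorem:

P(H|E) = P(E|H) × P(H) / P(E)
       = 0.8750 × 0.4393 / 0.5105
       = 0.38438750 / 0.5105
       = 0.7530

The evidence strengthens our belief in H.
Prior: 0.4393 → Posterior: 0.7530


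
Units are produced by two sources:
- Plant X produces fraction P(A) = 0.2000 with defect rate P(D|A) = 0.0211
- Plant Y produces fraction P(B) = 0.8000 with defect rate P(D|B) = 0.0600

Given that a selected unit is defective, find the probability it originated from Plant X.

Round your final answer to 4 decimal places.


Let A = from Plant X, D = defective

Given:
- P(A) = 0.2000, P(B) = 0.8000
- P(D|A) = 0.0211, P(D|B) = 0.0600

Step 1: Find P(D)
P(D) = P(D|A)P(A) + P(D|B)P(B)
     = 0.0211 × 0.2000 + 0.0600 × 0.8000
     = 0.00422000 + 0.04800000
     = 0.05222000

Step 2: Apply Bayes' theorem
P(A|D) = P(D|A)P(A) / P(D)
       = 0.00422000 / 0.05222000
       = 0.0808


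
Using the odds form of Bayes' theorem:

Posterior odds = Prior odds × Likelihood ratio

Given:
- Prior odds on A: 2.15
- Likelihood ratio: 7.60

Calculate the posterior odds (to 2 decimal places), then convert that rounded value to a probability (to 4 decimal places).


Step 1: Calculate posterior odds
Posterior odds = Prior odds × LR
               = 2.15 × 7.60
               = 16.34

Step 2: Convert to probability
P(A|E) = Posterior odds / (1 + Posterior odds)
       = 16.34 / (1 + 16.34)
       = 16.34 / 17.34
       = 0.9423

The evidence increased P(A) from 0.6825 to 0.9423.


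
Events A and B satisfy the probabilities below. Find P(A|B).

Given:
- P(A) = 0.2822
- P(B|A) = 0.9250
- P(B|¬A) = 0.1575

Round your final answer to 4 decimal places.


Bayes' theorem: P(A|B) = P(B|A) × P(A) / P(B)

Step 1: Calculate P(B) using law of total probability
P(B) = P(B|A)P(A) + P(B|¬A)P(¬A)
     = 0.9250 × 0.2822 + 0.1575 × 0.7178
     = 0.26103500 + 0.11305350
     = 0.37408850

Step 2: Apply Bayes' theorem
P(A|B) = P(B|A) × P(A) / P(B)
       = 0.26103500 / 0.37408850
       = 0.6978


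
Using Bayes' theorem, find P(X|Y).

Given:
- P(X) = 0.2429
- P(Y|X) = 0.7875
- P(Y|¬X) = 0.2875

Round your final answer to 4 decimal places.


Bayes' theorem: P(X|Y) = P(Y|X) × P(X) / P(Y)

Step 1: Calculate P(Y) using law of total probability
P(Y) = P(Y|X)P(X) + P(Y|¬X)P(¬X)
     = 0.7875 × 0.2429 + 0.2875 × 0.7571
     = 0.19128375 + 0.21766625
     = 0.40895000

Step 2: Apply Bayes' theorem
P(X|Y) = P(Y|X) × P(X) / P(Y)
       = 0.19128375 / 0.40895000
       = 0.4677


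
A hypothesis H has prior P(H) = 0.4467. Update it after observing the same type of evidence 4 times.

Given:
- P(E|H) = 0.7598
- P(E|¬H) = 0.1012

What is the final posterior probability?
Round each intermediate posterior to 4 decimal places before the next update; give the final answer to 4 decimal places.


Sequential Bayesian updating:

Initial prior: P(H) = 0.4467

Update 1:
  P(E) = 0.7598 × 0.4467 + 0.1012 × 0.5533 = 0.33940266 + 0.05599396 = 0.39539662
  P(H|E) = 0.33940266 / 0.39539662 = 0.8584

Update 2:
  P(E) = 0.7598 × 0.8584 + 0.1012 × 0.1416 = 0.65221232 + 0.01432992 = 0.66654224
  P(H|E) = 0.65221232 / 0.66654224 = 0.9785

Update 3:
  P(E) = 0.7598 × 0.9785 + 0.1012 × 0.0215 = 0.74346430 + 0.00217580 = 0.74564010
  P(H|E) = 0.74346430 / 0.74564010 = 0.9971

Update 4:
  P(E) = 0.7598 × 0.9971 + 0.1012 × 0.0029 = 0.75759658 + 0.00029348 = 0.75789006
  P(H|E) = 0.75759658 / 0.75789006 = 0.9996

Final posterior: 0.9996


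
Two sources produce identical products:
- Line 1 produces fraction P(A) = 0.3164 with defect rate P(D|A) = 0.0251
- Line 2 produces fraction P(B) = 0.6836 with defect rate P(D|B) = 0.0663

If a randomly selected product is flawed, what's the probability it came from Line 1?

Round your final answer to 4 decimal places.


Let A = from Line 1, D = flawed

Given:
- P(A) = 0.3164, P(B) = 0.6836
- P(D|A) = 0.0251, P(D|B) = 0.0663

Step 1: Find P(D)
P(D) = P(D|A)P(A) + P(D|B)P(B)
     = 0.0251 × 0.3164 + 0.0663 × 0.6836
     = 0.00794164 + 0.04532268
     = 0.05326432

Step 2: Apply Bayes' theorem
P(A|D) = P(D|A)P(A) / P(D)
       = 0.00794164 / 0.05326432
       = 0.1491


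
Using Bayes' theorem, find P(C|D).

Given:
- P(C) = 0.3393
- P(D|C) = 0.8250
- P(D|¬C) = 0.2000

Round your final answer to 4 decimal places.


Bayes' theorem: P(C|D) = P(D|C) × P(C) / P(D)

Step 1: Calculate P(D) using law of total probability
P(D) = P(D|C)P(C) + P(D|¬C)P(¬C)
     = 0.8250 × 0.3393 + 0.2000 × 0.6607
     = 0.27992250 + 0.13214000
     = 0.41206250

Step 2: Apply Bayes' theorem
P(C|D) = P(D|C) × P(C) / P(D)
       = 0.27992250 / 0.41206250
       = 0.6793


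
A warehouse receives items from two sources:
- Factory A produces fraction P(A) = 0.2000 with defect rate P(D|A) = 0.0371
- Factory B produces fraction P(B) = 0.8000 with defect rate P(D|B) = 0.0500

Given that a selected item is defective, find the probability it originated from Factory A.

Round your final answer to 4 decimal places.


Let A = from Factory A, D = defective

Given:
- P(A) = 0.2000, P(B) = 0.8000
- P(D|A) = 0.0371, P(D|B) = 0.0500

Step 1: Find P(D)
P(D) = P(D|A)P(A) + P(D|B)P(B)
     = 0.0371 × 0.2000 + 0.0500 × 0.8000
     = 0.00742000 + 0.04000000
     = 0.04742000

Step 2: Apply Bayes' theorem
P(A|D) = P(D|A)P(A) / P(D)
       = 0.00742000 / 0.04742000
       = 0.1565


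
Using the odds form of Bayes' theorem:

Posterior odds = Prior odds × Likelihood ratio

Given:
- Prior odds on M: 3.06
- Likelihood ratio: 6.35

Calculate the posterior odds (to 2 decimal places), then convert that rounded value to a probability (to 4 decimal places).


Step 1: Calculate posterior odds
Posterior odds = Prior odds × LR
               = 3.06 × 6.35
               = 19.43

Step 2: Convert to probability
P(M|E) = Posterior odds / (1 + Posterior odds)
       = 19.43 / (1 + 19.43)
       = 19.43 / 20.43
       = 0.9511

The evidence increased P(M) from 0.7537 to 0.9511.
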